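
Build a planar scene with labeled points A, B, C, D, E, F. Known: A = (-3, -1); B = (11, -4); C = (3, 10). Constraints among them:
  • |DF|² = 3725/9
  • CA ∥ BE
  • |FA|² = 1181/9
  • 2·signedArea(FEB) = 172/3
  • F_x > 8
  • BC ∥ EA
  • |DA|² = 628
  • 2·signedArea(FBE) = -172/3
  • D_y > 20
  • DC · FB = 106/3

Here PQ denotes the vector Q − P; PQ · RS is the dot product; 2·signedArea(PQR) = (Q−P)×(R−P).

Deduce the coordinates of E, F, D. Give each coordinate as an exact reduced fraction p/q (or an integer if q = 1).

D = (9, 21)
E = (5, -15)
F = (25/3, 2/3)

1. E_x = 5  [BC ∥ EA ∩ CA ∥ BE]
2. E_y = -15  [BC ∥ EA ∩ CA ∥ BE]
   → E = (5, -15)
3. F_x = 25/3  [line 11·x + -6·y + -263/3 = 0 ∩ |FA|² = 1181/9]
4. F_y = 2/3  [line 11·x + -6·y + -263/3 = 0 ∩ |FA|² = 1181/9]
   → F = (25/3, 2/3)
5. D_x = 9  [line -8/3·x + 14/3·y + -74 = 0 ∩ |DF|² = 3725/9]
6. D_y = 21  [line -8/3·x + 14/3·y + -74 = 0 ∩ |DF|² = 3725/9]
   → D = (9, 21)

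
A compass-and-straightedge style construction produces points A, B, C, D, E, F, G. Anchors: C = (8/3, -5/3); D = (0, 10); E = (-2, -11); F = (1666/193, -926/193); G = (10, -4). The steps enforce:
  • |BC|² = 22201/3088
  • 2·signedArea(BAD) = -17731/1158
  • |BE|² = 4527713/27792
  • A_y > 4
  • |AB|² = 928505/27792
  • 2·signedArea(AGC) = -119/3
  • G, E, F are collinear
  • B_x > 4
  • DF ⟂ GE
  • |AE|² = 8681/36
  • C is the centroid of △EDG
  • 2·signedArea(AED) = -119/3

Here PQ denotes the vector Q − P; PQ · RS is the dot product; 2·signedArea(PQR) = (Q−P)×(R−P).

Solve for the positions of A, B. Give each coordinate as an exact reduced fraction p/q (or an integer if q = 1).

A = (4/3, 25/6)
B = (2885/579, -731/2316)

1. A_x = 4/3  [2·signedArea(AED) = -119/3 ∩ 2·signedArea(AGC) = -119/3]
2. A_y = 25/6  [2·signedArea(AED) = -119/3 ∩ 2·signedArea(AGC) = -119/3]
   → A = (4/3, 25/6)
3. B_x = 2885/579  [line -35/6·x + -4/3·y + 11057/386 = 0 ∩ |AB|² = 928505/27792]
4. B_y = -731/2316  [line -35/6·x + -4/3·y + 11057/386 = 0 ∩ |AB|² = 928505/27792]
   → B = (2885/579, -731/2316)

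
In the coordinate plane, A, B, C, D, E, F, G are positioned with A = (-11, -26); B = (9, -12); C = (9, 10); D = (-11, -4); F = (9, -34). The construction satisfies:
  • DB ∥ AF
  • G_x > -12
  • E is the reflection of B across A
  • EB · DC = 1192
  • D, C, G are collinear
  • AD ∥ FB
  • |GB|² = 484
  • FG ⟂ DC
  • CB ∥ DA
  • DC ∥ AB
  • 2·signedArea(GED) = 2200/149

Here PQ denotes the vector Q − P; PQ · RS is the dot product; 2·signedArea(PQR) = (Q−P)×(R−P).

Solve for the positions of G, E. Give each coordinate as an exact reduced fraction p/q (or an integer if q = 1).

1. G_x = -1739/149  [D, C, G are collinear ∩ FG ⟂ DC]
2. G_y = -666/149  [D, C, G are collinear ∩ FG ⟂ DC]
   → G = (-1739/149, -666/149)
3. E_x = -31  [E is the reflection of B across A]
4. E_y = -40  [E is the reflection of B across A]
   → E = (-31, -40)

E = (-31, -40)
G = (-1739/149, -666/149)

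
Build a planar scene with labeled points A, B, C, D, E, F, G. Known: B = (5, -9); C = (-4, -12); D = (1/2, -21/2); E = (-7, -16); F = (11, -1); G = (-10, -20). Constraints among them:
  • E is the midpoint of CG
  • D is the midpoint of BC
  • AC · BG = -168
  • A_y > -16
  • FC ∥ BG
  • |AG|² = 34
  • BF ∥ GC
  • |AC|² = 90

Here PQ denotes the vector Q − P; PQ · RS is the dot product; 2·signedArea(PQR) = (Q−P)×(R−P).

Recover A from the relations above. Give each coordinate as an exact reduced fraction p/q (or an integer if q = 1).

A = (-13, -15)

1. A_x = -13  [line 15·x + 11·y + 360 = 0 ∩ |AC|² = 90]
2. A_y = -15  [line 15·x + 11·y + 360 = 0 ∩ |AC|² = 90]
   → A = (-13, -15)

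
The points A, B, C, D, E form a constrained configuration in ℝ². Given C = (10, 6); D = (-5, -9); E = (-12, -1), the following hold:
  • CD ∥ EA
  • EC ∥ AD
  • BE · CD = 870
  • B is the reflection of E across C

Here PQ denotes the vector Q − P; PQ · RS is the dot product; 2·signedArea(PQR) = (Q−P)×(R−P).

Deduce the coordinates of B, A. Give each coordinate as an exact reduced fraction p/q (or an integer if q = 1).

1. B_x = 32  [B is the reflection of E across C]
2. B_y = 13  [B is the reflection of E across C]
   → B = (32, 13)
3. A_x = -27  [EC ∥ AD ∩ CD ∥ EA]
4. A_y = -16  [EC ∥ AD ∩ CD ∥ EA]
   → A = (-27, -16)

A = (-27, -16)
B = (32, 13)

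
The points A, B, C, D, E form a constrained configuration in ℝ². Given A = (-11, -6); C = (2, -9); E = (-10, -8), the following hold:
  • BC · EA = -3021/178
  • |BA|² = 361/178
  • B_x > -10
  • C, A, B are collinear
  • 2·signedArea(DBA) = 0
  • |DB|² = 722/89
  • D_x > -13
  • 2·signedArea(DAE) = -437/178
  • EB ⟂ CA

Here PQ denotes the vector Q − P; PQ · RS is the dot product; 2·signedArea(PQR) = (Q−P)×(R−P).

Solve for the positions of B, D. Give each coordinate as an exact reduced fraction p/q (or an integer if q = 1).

1. B_x = -1711/178  [C, A, B are collinear ∩ EB ⟂ CA]
2. B_y = -1125/178  [C, A, B are collinear ∩ EB ⟂ CA]
   → B = (-1711/178, -1125/178)
3. D_x = -2205/178  [2·signedArea(DBA) = 0 ∩ 2·signedArea(DAE) = -437/178]
4. D_y = -1011/178  [2·signedArea(DBA) = 0 ∩ 2·signedArea(DAE) = -437/178]
   → D = (-2205/178, -1011/178)

B = (-1711/178, -1125/178)
D = (-2205/178, -1011/178)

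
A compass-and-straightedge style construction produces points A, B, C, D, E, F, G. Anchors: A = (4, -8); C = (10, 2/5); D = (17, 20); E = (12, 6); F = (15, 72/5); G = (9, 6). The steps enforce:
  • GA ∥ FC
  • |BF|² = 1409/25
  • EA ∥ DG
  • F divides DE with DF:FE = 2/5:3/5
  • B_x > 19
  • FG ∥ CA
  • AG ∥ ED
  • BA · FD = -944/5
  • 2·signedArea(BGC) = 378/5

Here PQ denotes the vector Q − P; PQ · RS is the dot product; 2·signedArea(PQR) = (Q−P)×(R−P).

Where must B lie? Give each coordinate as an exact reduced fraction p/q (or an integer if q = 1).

1. B_x = 20  [2·signedArea(BGC) = 378/5 ∩ BA · FD = -944/5]
2. B_y = 20  [2·signedArea(BGC) = 378/5 ∩ BA · FD = -944/5]
   → B = (20, 20)

B = (20, 20)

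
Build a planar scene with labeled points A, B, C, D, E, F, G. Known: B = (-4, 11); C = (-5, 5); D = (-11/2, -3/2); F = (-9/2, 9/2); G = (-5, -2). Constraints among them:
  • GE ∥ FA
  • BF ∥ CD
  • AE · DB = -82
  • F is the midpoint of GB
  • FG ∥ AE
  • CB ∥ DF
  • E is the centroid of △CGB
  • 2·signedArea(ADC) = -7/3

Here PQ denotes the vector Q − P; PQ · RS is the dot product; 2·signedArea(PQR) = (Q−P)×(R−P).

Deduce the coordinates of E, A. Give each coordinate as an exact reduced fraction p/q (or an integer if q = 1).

A = (-25/6, 67/6)
E = (-14/3, 14/3)

1. E_x = -14/3  [E is the centroid of △CGB]
2. E_y = 14/3  [E is the centroid of △CGB]
   → E = (-14/3, 14/3)
3. A_x = -25/6  [FG ∥ AE ∩ GE ∥ FA]
4. A_y = 67/6  [FG ∥ AE ∩ GE ∥ FA]
   → A = (-25/6, 67/6)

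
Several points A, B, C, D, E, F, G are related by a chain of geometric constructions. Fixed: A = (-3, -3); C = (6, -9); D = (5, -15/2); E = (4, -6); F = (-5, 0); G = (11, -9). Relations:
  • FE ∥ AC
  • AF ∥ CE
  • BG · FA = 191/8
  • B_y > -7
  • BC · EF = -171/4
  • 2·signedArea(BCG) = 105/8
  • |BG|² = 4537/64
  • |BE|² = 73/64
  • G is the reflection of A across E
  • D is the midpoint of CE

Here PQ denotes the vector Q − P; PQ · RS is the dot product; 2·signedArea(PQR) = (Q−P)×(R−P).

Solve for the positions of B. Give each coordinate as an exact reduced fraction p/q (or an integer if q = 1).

B = (3, -51/8)

1. B_x = 3  [BC · EF = -171/4 ∩ BG · FA = 191/8]
2. B_y = -51/8  [BC · EF = -171/4 ∩ BG · FA = 191/8]
   → B = (3, -51/8)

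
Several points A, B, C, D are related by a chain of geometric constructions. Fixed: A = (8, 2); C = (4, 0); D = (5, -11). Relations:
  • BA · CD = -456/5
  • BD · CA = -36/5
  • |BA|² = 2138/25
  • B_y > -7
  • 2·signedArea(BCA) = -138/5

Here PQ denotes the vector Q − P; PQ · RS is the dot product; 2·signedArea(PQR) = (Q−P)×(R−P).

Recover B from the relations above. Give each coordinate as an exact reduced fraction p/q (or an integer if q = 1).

1. B_x = 23/5  [BA · CD = -456/5 ∩ BD · CA = -36/5]
2. B_y = -33/5  [BA · CD = -456/5 ∩ BD · CA = -36/5]
   → B = (23/5, -33/5)

B = (23/5, -33/5)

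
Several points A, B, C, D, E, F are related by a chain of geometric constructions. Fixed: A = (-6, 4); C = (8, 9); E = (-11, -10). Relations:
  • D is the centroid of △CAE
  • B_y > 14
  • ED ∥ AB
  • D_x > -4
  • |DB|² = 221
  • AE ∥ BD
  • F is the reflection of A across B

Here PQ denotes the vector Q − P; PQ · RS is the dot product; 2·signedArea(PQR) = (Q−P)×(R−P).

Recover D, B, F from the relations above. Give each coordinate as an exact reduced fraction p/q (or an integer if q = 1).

1. D_x = -3  [D is the centroid of △CAE]
2. D_y = 1  [D is the centroid of △CAE]
   → D = (-3, 1)
3. B_x = 2  [AE ∥ BD ∩ ED ∥ AB]
4. B_y = 15  [AE ∥ BD ∩ ED ∥ AB]
   → B = (2, 15)
5. F_x = 10  [F is the reflection of A across B]
6. F_y = 26  [F is the reflection of A across B]
   → F = (10, 26)

B = (2, 15)
D = (-3, 1)
F = (10, 26)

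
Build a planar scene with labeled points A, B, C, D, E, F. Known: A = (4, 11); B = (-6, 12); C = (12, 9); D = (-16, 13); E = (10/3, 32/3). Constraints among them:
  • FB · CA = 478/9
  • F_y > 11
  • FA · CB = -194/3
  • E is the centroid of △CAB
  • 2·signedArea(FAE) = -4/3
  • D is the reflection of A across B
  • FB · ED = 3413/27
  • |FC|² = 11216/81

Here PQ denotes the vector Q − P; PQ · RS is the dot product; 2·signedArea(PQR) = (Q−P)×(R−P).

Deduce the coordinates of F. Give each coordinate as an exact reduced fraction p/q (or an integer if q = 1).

F = (4/9, 101/9)

1. F_x = 4/9  [FB · ED = 3413/27 ∩ FA · CB = -194/3]
2. F_y = 101/9  [FB · ED = 3413/27 ∩ FA · CB = -194/3]
   → F = (4/9, 101/9)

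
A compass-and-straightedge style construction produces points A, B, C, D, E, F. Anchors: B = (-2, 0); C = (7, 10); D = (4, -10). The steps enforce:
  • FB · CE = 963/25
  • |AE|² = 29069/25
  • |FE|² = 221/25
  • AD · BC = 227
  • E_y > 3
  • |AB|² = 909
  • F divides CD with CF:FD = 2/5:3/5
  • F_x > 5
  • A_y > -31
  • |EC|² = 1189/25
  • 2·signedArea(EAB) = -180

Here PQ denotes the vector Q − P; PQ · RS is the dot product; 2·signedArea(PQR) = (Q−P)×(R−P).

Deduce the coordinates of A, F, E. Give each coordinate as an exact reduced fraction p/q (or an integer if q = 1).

A = (1, -30)
E = (18/5, 4)
F = (29/5, 2)

1. F_x = 29/5  [F divides CD with CF:FD = 2/5:3/5]
2. F_y = 2  [F divides CD with CF:FD = 2/5:3/5]
   → F = (29/5, 2)
3. E_x = 18/5  [line -39/5·x + -2·y + 902/25 = 0 ∩ |FE|² = 221/25]
4. E_y = 4  [line -39/5·x + -2·y + 902/25 = 0 ∩ |FE|² = 221/25]
   → E = (18/5, 4)
5. A_x = 1  [AD · BC = 227 ∩ 2·signedArea(EAB) = -180]
6. A_y = -30  [AD · BC = 227 ∩ 2·signedArea(EAB) = -180]
   → A = (1, -30)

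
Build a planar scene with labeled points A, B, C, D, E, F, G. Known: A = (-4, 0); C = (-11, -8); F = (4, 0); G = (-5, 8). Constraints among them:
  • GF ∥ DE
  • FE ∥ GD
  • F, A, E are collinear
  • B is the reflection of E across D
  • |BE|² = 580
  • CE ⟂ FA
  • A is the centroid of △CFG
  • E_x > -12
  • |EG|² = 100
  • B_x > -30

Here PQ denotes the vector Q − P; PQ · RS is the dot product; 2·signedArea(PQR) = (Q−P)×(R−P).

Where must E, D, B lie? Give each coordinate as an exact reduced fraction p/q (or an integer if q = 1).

1. E_x = -11  [F, A, E are collinear ∩ CE ⟂ FA]
2. E_y = 0  [F, A, E are collinear ∩ CE ⟂ FA]
   → E = (-11, 0)
3. D_x = -20  [GF ∥ DE ∩ FE ∥ GD]
4. D_y = 8  [GF ∥ DE ∩ FE ∥ GD]
   → D = (-20, 8)
5. B_x = -29  [B is the reflection of E across D]
6. B_y = 16  [B is the reflection of E across D]
   → B = (-29, 16)

B = (-29, 16)
D = (-20, 8)
E = (-11, 0)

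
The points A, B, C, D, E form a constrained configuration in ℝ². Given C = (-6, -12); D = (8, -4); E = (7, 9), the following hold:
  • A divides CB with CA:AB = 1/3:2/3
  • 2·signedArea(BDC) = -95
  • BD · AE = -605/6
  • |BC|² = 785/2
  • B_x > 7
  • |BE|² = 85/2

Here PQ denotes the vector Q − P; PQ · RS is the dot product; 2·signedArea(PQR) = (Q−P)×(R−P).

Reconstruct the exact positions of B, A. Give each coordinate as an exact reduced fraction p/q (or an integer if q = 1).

A = (-3/2, -43/6)
B = (15/2, 5/2)

1. B_x = 15/2  [line 8·x + -14·y + -25 = 0 ∩ |BC|² = 785/2]
2. B_y = 5/2  [line 8·x + -14·y + -25 = 0 ∩ |BC|² = 785/2]
   → B = (15/2, 5/2)
3. A_x = -3/2  [BD · AE = -605/6 ∩ A divides CB with CA:AB = 1/3:2/3]
4. A_y = -43/6  [BD · AE = -605/6 ∩ A divides CB with CA:AB = 1/3:2/3]
   → A = (-3/2, -43/6)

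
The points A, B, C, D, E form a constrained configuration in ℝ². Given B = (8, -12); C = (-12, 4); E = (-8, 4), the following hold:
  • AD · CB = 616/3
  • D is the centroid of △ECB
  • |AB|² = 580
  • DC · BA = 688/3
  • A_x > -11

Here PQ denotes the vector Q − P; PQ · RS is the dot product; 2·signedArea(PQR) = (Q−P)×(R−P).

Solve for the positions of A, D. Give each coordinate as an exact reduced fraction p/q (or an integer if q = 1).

A = (-10, 4)
D = (-4, -4/3)

1. D_x = -4  [D is the centroid of △ECB]
2. D_y = -4/3  [D is the centroid of △ECB]
   → D = (-4, -4/3)
3. A_x = -10  [AD · CB = 616/3 ∩ DC · BA = 688/3]
4. A_y = 4  [AD · CB = 616/3 ∩ DC · BA = 688/3]
   → A = (-10, 4)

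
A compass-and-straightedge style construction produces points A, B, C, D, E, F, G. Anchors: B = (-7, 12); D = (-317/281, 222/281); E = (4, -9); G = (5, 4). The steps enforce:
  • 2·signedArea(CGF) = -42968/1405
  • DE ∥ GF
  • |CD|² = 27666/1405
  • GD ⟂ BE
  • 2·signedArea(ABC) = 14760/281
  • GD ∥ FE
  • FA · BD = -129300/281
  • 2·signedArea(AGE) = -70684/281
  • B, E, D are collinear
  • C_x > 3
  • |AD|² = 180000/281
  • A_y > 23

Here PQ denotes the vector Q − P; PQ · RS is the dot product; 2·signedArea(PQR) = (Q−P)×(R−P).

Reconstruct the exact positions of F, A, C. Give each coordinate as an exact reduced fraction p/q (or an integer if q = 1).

A = (-3617/281, 6522/281)
C = (4604/1405, 1863/1405)
F = (2846/281, -1627/281)

1. F_x = 2846/281  [GD ∥ FE ∩ DE ∥ GF]
2. F_y = -1627/281  [GD ∥ FE ∩ DE ∥ GF]
   → F = (2846/281, -1627/281)
3. A_x = -3617/281  [2·signedArea(AGE) = -70684/281 ∩ FA · BD = -129300/281]
4. A_y = 6522/281  [2·signedArea(AGE) = -70684/281 ∩ FA · BD = -129300/281]
   → A = (-3617/281, 6522/281)
5. C_x = 4604/1405  [line 2751/281·x + 1441/281·y + -54627/1405 = 0 ∩ |CD|² = 27666/1405]
6. C_y = 1863/1405  [line 2751/281·x + 1441/281·y + -54627/1405 = 0 ∩ |CD|² = 27666/1405]
   → C = (4604/1405, 1863/1405)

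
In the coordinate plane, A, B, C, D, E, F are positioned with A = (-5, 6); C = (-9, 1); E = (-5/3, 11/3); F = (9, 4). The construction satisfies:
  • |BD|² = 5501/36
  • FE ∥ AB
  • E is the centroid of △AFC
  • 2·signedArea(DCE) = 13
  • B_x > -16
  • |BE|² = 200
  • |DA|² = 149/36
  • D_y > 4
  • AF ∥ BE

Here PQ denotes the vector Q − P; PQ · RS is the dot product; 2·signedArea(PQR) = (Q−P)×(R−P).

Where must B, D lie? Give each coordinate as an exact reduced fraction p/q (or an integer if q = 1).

B = (-47/3, 17/3)
D = (-10/3, 29/6)

1. B_x = -47/3  [AF ∥ BE ∩ FE ∥ AB]
2. B_y = 17/3  [AF ∥ BE ∩ FE ∥ AB]
   → B = (-47/3, 17/3)
3. D_x = -10/3  [line -8/3·x + 22/3·y + -133/3 = 0 ∩ |BD|² = 5501/36]
4. D_y = 29/6  [line -8/3·x + 22/3·y + -133/3 = 0 ∩ |BD|² = 5501/36]
   → D = (-10/3, 29/6)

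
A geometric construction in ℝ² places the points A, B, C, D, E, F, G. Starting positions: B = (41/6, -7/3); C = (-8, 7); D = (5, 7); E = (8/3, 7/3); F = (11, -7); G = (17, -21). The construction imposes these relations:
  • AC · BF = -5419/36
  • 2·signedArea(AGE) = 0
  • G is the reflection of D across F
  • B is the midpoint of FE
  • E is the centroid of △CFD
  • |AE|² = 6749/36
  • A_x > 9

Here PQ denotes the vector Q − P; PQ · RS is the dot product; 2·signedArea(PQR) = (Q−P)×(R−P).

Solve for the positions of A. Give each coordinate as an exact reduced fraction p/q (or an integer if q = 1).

1. A_x = 59/6  [2·signedArea(AGE) = 0 ∩ AC · BF = -5419/36]
2. A_y = -28/3  [2·signedArea(AGE) = 0 ∩ AC · BF = -5419/36]
   → A = (59/6, -28/3)

A = (59/6, -28/3)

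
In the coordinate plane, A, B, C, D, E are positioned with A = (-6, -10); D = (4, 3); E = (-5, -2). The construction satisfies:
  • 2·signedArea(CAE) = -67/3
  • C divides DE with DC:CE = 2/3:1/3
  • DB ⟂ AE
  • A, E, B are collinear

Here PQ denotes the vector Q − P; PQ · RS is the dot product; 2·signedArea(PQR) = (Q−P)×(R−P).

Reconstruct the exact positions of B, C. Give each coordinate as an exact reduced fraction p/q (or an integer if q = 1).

1. B_x = -276/65  [A, E, B are collinear ∩ DB ⟂ AE]
2. B_y = 262/65  [A, E, B are collinear ∩ DB ⟂ AE]
   → B = (-276/65, 262/65)
3. C_x = -2  [C divides DE with DC:CE = 2/3:1/3]
4. C_y = -1/3  [C divides DE with DC:CE = 2/3:1/3]
   → C = (-2, -1/3)

B = (-276/65, 262/65)
C = (-2, -1/3)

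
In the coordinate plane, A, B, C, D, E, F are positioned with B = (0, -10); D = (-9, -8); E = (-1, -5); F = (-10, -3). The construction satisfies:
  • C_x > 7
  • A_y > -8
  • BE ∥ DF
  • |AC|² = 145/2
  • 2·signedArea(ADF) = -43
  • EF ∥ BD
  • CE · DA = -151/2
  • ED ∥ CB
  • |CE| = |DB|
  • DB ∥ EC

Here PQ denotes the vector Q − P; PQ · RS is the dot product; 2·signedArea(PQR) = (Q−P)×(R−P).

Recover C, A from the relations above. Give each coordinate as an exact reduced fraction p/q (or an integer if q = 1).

1. C_x = 8  [ED ∥ CB ∩ DB ∥ EC]
2. C_y = -7  [ED ∥ CB ∩ DB ∥ EC]
   → C = (8, -7)
3. A_x = -1/2  [2·signedArea(ADF) = -43 ∩ CE · DA = -151/2]
4. A_y = -15/2  [2·signedArea(ADF) = -43 ∩ CE · DA = -151/2]
   → A = (-1/2, -15/2)

A = (-1/2, -15/2)
C = (8, -7)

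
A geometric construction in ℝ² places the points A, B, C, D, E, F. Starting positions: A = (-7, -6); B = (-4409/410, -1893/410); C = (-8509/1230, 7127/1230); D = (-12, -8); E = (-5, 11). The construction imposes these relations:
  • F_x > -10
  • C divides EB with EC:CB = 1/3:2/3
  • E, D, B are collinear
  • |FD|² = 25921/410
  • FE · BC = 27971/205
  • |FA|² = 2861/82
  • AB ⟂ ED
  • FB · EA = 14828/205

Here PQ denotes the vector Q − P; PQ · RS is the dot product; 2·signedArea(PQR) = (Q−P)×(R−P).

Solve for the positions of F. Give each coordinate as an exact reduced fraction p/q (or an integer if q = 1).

1. F_x = -3793/410  [FE · BC = 27971/205 ∩ FB · EA = 14828/205]
2. F_y = -221/410  [FE · BC = 27971/205 ∩ FB · EA = 14828/205]
   → F = (-3793/410, -221/410)

F = (-3793/410, -221/410)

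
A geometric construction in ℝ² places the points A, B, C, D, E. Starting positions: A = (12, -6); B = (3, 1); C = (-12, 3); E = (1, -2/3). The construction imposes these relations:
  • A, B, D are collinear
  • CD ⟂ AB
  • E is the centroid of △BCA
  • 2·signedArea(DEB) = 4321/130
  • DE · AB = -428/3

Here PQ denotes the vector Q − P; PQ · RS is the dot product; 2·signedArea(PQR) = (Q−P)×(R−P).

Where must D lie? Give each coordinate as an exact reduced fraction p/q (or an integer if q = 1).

D = (-951/130, 1173/130)

1. D_x = -951/130  [A, B, D are collinear ∩ CD ⟂ AB]
2. D_y = 1173/130  [A, B, D are collinear ∩ CD ⟂ AB]
   → D = (-951/130, 1173/130)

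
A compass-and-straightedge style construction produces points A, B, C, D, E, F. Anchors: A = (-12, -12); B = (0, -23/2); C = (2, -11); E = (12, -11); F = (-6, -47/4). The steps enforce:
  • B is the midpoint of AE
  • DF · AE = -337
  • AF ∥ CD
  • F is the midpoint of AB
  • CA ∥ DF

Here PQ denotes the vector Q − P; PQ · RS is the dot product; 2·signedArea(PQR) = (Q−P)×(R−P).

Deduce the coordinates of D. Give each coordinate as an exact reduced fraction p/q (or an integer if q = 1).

D = (8, -43/4)

1. D_x = 8  [CA ∥ DF ∩ AF ∥ CD]
2. D_y = -43/4  [CA ∥ DF ∩ AF ∥ CD]
   → D = (8, -43/4)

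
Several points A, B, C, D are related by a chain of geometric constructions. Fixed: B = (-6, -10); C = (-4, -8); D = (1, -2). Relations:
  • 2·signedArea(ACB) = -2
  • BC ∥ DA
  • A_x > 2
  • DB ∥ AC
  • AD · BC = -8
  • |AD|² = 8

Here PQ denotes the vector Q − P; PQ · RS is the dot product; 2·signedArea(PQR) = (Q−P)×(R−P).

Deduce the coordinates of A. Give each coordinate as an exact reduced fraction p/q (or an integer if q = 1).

A = (3, 0)

1. A_x = 3  [DB ∥ AC ∩ BC ∥ DA]
2. A_y = 0  [DB ∥ AC ∩ BC ∥ DA]
   → A = (3, 0)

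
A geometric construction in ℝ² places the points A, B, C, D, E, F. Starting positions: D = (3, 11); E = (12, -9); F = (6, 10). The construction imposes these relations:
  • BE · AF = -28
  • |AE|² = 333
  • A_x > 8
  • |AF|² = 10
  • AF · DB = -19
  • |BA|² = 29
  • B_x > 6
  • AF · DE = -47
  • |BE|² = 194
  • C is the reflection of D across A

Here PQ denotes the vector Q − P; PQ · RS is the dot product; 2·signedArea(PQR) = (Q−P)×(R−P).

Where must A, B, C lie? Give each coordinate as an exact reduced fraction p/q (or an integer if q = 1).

1. A_x = 9  [line -9·x + 20·y + -99 = 0 ∩ |AE|² = 333]
2. A_y = 9  [line -9·x + 20·y + -99 = 0 ∩ |AE|² = 333]
   → A = (9, 9)
3. B_x = 7  [line 3·x + -1·y + -17 = 0 ∩ |BE|² = 194]
4. B_y = 4  [line 3·x + -1·y + -17 = 0 ∩ |BE|² = 194]
   → B = (7, 4)
5. C_x = 15  [C is the reflection of D across A]
6. C_y = 7  [C is the reflection of D across A]
   → C = (15, 7)

A = (9, 9)
B = (7, 4)
C = (15, 7)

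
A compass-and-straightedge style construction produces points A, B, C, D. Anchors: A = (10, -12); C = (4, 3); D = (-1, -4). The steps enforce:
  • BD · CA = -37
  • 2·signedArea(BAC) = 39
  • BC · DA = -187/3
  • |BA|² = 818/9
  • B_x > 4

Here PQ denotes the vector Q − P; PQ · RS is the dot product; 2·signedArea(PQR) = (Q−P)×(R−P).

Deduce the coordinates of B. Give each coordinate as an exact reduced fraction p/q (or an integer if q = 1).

B = (13/3, -13/3)

1. B_x = 13/3  [2·signedArea(BAC) = 39 ∩ BC · DA = -187/3]
2. B_y = -13/3  [2·signedArea(BAC) = 39 ∩ BC · DA = -187/3]
   → B = (13/3, -13/3)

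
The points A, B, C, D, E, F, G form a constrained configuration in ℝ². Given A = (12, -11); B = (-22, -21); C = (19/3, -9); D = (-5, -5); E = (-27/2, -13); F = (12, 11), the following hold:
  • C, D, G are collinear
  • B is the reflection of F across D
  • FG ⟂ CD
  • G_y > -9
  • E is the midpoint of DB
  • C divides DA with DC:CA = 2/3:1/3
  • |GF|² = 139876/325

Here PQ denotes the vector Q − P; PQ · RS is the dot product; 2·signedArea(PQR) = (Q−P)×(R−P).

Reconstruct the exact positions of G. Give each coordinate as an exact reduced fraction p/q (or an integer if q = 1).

G = (1656/325, -2783/325)

1. G_x = 1656/325  [C, D, G are collinear ∩ FG ⟂ CD]
2. G_y = -2783/325  [C, D, G are collinear ∩ FG ⟂ CD]
   → G = (1656/325, -2783/325)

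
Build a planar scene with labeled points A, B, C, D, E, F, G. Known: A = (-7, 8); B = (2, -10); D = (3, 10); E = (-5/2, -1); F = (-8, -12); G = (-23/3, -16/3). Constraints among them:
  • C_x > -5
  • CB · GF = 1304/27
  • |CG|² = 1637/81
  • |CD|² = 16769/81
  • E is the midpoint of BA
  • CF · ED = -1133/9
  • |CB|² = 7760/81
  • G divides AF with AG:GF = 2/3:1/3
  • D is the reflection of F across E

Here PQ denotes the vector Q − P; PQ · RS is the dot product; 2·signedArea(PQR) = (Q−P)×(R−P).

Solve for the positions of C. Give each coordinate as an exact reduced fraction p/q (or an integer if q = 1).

1. C_x = -38/9  [CB · GF = 1304/27 ∩ CF · ED = -1133/9]
2. C_y = -22/9  [CB · GF = 1304/27 ∩ CF · ED = -1133/9]
   → C = (-38/9, -22/9)

C = (-38/9, -22/9)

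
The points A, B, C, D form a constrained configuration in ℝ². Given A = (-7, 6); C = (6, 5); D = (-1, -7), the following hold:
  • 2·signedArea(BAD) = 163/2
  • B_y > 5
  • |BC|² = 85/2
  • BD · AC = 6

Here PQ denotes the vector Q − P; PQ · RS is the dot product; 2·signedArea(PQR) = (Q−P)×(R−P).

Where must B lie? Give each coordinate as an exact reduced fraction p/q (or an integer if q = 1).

B = (-1/2, 11/2)

1. B_x = -1/2  [2·signedArea(BAD) = 163/2 ∩ BD · AC = 6]
2. B_y = 11/2  [2·signedArea(BAD) = 163/2 ∩ BD · AC = 6]
   → B = (-1/2, 11/2)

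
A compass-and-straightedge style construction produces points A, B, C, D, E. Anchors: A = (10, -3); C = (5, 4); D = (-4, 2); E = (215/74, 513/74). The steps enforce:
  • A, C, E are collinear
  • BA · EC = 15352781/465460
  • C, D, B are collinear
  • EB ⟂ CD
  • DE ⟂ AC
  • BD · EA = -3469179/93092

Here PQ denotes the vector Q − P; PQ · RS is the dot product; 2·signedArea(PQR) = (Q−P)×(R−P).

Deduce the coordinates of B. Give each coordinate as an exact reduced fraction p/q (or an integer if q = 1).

B = (22801/6290, 11619/3145)

1. B_x = 22801/6290  [C, D, B are collinear ∩ EB ⟂ CD]
2. B_y = 11619/3145  [C, D, B are collinear ∩ EB ⟂ CD]
   → B = (22801/6290, 11619/3145)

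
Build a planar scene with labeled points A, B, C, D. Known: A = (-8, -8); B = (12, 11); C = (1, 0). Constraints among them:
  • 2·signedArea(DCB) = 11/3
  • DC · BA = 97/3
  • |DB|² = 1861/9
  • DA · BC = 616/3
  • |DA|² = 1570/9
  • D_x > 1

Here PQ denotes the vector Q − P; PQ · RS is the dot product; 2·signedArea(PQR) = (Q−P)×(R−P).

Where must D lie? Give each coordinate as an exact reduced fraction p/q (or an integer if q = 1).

D = (5/3, 1)

1. D_x = 5/3  [DC · BA = 97/3 ∩ 2·signedArea(DCB) = 11/3]
2. D_y = 1  [DC · BA = 97/3 ∩ 2·signedArea(DCB) = 11/3]
   → D = (5/3, 1)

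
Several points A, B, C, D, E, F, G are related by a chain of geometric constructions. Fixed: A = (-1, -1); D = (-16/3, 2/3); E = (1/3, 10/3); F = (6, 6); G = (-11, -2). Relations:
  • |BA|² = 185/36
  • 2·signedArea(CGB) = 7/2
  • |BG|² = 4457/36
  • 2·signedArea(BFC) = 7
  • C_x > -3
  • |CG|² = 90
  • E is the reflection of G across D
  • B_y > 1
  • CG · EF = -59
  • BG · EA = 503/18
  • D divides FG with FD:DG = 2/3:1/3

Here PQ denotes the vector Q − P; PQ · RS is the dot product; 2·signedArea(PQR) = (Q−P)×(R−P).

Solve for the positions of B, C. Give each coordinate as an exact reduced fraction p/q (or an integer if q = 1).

1. B_x = -1/3  [line 4/3·x + 13/3·y + -83/18 = 0 ∩ |BA|² = 185/36]
2. B_y = 7/6  [line 4/3·x + 13/3·y + -83/18 = 0 ∩ |BA|² = 185/36]
   → B = (-1/3, 7/6)
3. C_x = -2  [CG · EF = -59 ∩ 2·signedArea(BFC) = 7]
4. C_y = 1  [CG · EF = -59 ∩ 2·signedArea(BFC) = 7]
   → C = (-2, 1)

B = (-1/3, 7/6)
C = (-2, 1)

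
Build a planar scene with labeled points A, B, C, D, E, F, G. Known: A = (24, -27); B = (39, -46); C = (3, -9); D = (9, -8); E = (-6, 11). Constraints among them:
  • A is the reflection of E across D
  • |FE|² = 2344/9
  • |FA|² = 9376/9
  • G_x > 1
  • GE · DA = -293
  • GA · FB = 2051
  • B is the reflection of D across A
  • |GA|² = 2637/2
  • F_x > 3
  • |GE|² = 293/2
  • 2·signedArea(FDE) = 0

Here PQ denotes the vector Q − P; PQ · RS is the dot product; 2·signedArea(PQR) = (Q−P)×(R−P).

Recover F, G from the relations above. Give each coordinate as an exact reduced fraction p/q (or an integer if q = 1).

F = (4, -5/3)
G = (3/2, 3/2)

1. F_x = 4  [line -19·x + -15·y + 51 = 0 ∩ |FE|² = 2344/9]
2. F_y = -5/3  [line -19·x + -15·y + 51 = 0 ∩ |FE|² = 2344/9]
   → F = (4, -5/3)
3. G_x = 3/2  [line -35·x + 133/3·y + -14 = 0 ∩ |GE|² = 293/2]
4. G_y = 3/2  [line -35·x + 133/3·y + -14 = 0 ∩ |GE|² = 293/2]
   → G = (3/2, 3/2)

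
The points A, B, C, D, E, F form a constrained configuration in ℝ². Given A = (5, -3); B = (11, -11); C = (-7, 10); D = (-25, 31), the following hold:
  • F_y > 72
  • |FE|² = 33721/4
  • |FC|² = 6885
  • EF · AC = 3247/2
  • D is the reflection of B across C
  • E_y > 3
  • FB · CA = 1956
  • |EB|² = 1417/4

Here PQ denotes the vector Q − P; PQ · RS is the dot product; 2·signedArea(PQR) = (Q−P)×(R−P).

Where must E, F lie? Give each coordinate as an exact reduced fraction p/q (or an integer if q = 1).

1. F_x = -61  [line -12·x + 13·y + -1681 = 0 ∩ |FC|² = 6885]
2. F_y = 73  [line -12·x + 13·y + -1681 = 0 ∩ |FC|² = 6885]
   → F = (-61, 73)
3. E_x = -1  [line 12·x + -13·y + 115/2 = 0 ∩ |EB|² = 1417/4]
4. E_y = 7/2  [line 12·x + -13·y + 115/2 = 0 ∩ |EB|² = 1417/4]
   → E = (-1, 7/2)

E = (-1, 7/2)
F = (-61, 73)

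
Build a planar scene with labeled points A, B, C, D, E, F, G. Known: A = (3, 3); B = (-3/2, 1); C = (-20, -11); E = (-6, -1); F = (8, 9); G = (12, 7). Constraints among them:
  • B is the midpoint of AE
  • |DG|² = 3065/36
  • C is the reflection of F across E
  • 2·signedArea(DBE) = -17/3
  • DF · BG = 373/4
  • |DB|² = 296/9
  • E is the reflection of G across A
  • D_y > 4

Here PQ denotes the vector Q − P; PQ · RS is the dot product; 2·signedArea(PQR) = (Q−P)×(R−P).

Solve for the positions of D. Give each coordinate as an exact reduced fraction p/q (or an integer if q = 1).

1. D_x = 19/6  [2·signedArea(DBE) = -17/3 ∩ DF · BG = 373/4]
2. D_y = 13/3  [2·signedArea(DBE) = -17/3 ∩ DF · BG = 373/4]
   → D = (19/6, 13/3)

D = (19/6, 13/3)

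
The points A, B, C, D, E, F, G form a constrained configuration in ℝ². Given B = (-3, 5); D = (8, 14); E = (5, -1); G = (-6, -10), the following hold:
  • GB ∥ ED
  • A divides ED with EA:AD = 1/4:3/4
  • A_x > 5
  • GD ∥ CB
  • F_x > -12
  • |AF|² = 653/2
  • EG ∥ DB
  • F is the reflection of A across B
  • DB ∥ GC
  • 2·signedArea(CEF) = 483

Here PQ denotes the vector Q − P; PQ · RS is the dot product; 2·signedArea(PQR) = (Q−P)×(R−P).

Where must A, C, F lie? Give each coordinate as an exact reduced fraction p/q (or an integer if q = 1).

1. A_x = 23/4  [A divides ED with EA:AD = 1/4:3/4]
2. A_y = 11/4  [A divides ED with EA:AD = 1/4:3/4]
   → A = (23/4, 11/4)
3. C_x = -17  [GD ∥ CB ∩ DB ∥ GC]
4. C_y = -19  [GD ∥ CB ∩ DB ∥ GC]
   → C = (-17, -19)
5. F_x = -47/4  [F is the reflection of A across B]
6. F_y = 29/4  [F is the reflection of A across B]
   → F = (-47/4, 29/4)

A = (23/4, 11/4)
C = (-17, -19)
F = (-47/4, 29/4)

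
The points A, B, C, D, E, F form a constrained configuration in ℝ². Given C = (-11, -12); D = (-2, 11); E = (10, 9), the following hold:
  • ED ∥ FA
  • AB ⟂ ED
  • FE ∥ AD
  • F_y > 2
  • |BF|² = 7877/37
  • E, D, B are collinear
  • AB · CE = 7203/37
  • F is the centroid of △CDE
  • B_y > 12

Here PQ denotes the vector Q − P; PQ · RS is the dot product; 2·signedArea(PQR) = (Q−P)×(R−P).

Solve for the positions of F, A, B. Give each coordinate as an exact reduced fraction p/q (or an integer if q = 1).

1. F_x = -1  [F is the centroid of △CDE]
2. F_y = 8/3  [F is the centroid of △CDE]
   → F = (-1, 8/3)
3. A_x = -13  [FE ∥ AD ∩ ED ∥ FA]
4. A_y = 14/3  [FE ∥ AD ∩ ED ∥ FA]
   → A = (-13, 14/3)
5. B_x = -432/37  [E, D, B are collinear ∩ AB ⟂ ED]
6. B_y = 1400/111  [E, D, B are collinear ∩ AB ⟂ ED]
   → B = (-432/37, 1400/111)

A = (-13, 14/3)
B = (-432/37, 1400/111)
F = (-1, 8/3)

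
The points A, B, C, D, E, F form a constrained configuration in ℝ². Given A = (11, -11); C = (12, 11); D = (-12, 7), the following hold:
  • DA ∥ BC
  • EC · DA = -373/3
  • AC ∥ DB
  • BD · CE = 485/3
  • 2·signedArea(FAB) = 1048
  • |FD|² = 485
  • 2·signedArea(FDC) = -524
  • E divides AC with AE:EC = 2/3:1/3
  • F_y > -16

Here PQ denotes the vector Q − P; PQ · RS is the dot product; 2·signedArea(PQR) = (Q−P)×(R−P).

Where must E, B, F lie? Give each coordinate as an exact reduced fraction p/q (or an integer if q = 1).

1. E_x = 35/3  [E divides AC with AE:EC = 2/3:1/3]
2. E_y = 11/3  [E divides AC with AE:EC = 2/3:1/3]
   → E = (35/3, 11/3)
3. B_x = -11  [DA ∥ BC ∩ AC ∥ DB]
4. B_y = 29  [DA ∥ BC ∩ AC ∥ DB]
   → B = (-11, 29)
5. F_x = -13  [2·signedArea(FDC) = -524 ∩ 2·signedArea(FAB) = 1048]
6. F_y = -15  [2·signedArea(FDC) = -524 ∩ 2·signedArea(FAB) = 1048]
   → F = (-13, -15)

B = (-11, 29)
E = (35/3, 11/3)
F = (-13, -15)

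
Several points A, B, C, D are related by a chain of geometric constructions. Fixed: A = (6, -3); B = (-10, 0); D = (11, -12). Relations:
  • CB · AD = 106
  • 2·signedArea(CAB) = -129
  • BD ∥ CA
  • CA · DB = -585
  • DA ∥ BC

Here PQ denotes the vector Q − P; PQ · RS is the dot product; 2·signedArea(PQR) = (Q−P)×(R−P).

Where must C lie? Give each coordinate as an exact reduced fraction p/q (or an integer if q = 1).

C = (-15, 9)

1. C_x = -15  [BD ∥ CA ∩ DA ∥ BC]
2. C_y = 9  [BD ∥ CA ∩ DA ∥ BC]
   → C = (-15, 9)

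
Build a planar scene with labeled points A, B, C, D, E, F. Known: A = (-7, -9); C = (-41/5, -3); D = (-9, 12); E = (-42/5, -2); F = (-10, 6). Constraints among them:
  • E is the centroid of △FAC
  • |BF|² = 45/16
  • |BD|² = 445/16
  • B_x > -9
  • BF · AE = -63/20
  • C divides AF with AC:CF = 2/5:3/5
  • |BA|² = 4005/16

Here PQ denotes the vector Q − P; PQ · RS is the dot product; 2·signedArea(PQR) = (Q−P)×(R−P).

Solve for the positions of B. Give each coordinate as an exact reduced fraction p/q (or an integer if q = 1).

1. B_x = -17/2  [line 7/5·x + -7·y + 1183/20 = 0 ∩ |BF|² = 45/16]
2. B_y = 27/4  [line 7/5·x + -7·y + 1183/20 = 0 ∩ |BF|² = 45/16]
   → B = (-17/2, 27/4)

B = (-17/2, 27/4)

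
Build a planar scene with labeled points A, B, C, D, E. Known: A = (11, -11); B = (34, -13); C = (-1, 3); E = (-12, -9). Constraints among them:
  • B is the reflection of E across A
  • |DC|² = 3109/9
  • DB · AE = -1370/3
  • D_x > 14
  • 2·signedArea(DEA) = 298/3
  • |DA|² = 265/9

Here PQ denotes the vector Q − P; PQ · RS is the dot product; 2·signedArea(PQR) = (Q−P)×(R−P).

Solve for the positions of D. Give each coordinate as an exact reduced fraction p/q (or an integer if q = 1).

1. D_x = 44/3  [2·signedArea(DEA) = 298/3 ∩ DB · AE = -1370/3]
2. D_y = -7  [2·signedArea(DEA) = 298/3 ∩ DB · AE = -1370/3]
   → D = (44/3, -7)

D = (44/3, -7)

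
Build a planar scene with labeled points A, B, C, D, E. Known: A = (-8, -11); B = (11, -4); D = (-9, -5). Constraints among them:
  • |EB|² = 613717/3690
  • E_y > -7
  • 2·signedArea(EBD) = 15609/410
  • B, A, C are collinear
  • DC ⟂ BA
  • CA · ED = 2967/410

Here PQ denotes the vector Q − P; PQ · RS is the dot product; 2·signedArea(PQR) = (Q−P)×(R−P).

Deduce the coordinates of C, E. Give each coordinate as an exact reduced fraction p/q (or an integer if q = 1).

1. C_x = -2843/410  [B, A, C are collinear ∩ DC ⟂ BA]
2. C_y = -4349/410  [B, A, C are collinear ∩ DC ⟂ BA]
   → C = (-2843/410, -4349/410)
3. E_x = -2023/1230  [2·signedArea(EBD) = 15609/410 ∩ CA · ED = 2967/410]
4. E_y = -8039/1230  [2·signedArea(EBD) = 15609/410 ∩ CA · ED = 2967/410]
   → E = (-2023/1230, -8039/1230)

C = (-2843/410, -4349/410)
E = (-2023/1230, -8039/1230)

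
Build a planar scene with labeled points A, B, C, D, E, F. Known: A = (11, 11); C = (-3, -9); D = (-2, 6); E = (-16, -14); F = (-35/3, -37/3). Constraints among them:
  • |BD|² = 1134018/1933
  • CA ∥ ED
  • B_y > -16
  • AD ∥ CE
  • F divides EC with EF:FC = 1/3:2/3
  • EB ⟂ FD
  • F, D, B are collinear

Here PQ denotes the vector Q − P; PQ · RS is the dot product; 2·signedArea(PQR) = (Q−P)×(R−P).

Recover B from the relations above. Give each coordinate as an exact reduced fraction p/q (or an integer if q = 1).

B = (-25703/1933, -29817/1933)

1. B_x = -25703/1933  [F, D, B are collinear ∩ EB ⟂ FD]
2. B_y = -29817/1933  [F, D, B are collinear ∩ EB ⟂ FD]
   → B = (-25703/1933, -29817/1933)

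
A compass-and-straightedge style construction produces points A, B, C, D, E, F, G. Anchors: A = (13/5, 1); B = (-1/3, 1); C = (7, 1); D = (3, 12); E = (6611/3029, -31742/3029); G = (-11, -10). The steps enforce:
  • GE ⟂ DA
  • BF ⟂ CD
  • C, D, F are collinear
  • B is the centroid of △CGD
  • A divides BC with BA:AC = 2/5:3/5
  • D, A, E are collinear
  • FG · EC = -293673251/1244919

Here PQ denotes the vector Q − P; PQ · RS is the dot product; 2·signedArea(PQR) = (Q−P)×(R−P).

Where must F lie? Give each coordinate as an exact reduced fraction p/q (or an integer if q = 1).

1. F_x = 2525/411  [C, D, F are collinear ∩ BF ⟂ CD]
2. F_y = 1379/411  [C, D, F are collinear ∩ BF ⟂ CD]
   → F = (2525/411, 1379/411)

F = (2525/411, 1379/411)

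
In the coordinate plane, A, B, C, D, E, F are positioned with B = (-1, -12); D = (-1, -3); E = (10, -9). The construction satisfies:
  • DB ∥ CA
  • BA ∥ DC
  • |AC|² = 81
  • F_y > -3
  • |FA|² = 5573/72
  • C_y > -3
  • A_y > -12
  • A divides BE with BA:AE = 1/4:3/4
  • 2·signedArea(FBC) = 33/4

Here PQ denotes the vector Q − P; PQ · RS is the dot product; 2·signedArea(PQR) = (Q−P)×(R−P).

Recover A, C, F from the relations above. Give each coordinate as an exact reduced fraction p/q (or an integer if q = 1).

A = (7/4, -45/4)
C = (7/4, -9/4)
F = (5/6, -5/2)

1. A_x = 7/4  [A divides BE with BA:AE = 1/4:3/4]
2. A_y = -45/4  [A divides BE with BA:AE = 1/4:3/4]
   → A = (7/4, -45/4)
3. C_x = 7/4  [DB ∥ CA ∩ BA ∥ DC]
4. C_y = -9/4  [DB ∥ CA ∩ BA ∥ DC]
   → C = (7/4, -9/4)
5. F_x = 5/6  [line -39/4·x + 11/4·y + 15 = 0 ∩ |FA|² = 5573/72]
6. F_y = -5/2  [line -39/4·x + 11/4·y + 15 = 0 ∩ |FA|² = 5573/72]
   → F = (5/6, -5/2)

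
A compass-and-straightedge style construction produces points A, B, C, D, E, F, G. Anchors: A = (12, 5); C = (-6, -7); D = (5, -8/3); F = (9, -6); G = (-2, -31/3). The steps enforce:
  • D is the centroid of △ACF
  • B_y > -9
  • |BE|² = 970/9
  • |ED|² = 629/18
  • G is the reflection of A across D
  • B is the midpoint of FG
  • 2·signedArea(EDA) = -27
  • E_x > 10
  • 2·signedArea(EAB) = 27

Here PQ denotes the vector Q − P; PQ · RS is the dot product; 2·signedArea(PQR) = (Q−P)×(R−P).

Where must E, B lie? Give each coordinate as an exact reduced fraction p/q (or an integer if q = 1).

1. E_x = 21/2  [line -23/3·x + 7·y + 84 = 0 ∩ |ED|² = 629/18]
2. E_y = -1/2  [line -23/3·x + 7·y + 84 = 0 ∩ |ED|² = 629/18]
   → E = (21/2, -1/2)
3. B_x = 7/2  [2·signedArea(EAB) = 27 ∩ B is the midpoint of FG]
4. B_y = -49/6  [2·signedArea(EAB) = 27 ∩ B is the midpoint of FG]
   → B = (7/2, -49/6)

B = (7/2, -49/6)
E = (21/2, -1/2)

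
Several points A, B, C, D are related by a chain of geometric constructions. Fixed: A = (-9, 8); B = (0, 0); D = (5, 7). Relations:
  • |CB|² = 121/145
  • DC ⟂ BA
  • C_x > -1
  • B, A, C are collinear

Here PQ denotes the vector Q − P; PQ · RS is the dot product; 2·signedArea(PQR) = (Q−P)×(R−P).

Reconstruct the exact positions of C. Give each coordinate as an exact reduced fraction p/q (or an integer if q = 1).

C = (-99/145, 88/145)

1. C_x = -99/145  [B, A, C are collinear ∩ DC ⟂ BA]
2. C_y = 88/145  [B, A, C are collinear ∩ DC ⟂ BA]
   → C = (-99/145, 88/145)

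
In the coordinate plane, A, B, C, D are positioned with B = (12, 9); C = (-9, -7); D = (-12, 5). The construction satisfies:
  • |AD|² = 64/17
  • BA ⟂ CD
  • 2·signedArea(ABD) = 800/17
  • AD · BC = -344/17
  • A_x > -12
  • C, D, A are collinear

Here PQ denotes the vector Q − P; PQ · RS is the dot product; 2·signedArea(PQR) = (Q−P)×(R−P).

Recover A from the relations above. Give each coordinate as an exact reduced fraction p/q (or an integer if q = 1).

1. A_x = -196/17  [C, D, A are collinear ∩ BA ⟂ CD]
2. A_y = 53/17  [C, D, A are collinear ∩ BA ⟂ CD]
   → A = (-196/17, 53/17)

A = (-196/17, 53/17)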